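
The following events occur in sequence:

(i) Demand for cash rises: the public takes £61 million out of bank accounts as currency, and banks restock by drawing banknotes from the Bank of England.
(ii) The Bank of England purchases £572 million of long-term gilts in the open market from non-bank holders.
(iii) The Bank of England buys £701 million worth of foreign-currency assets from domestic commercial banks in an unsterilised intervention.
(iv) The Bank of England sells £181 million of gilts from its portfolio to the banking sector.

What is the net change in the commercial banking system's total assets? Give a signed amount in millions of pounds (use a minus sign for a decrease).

+£511 million

Bank of England balance sheet:
  Assets:      Securities +£391M, Foreign assets +£701M
  Liabilities: Bank reserves +£1031M, Currency in circulation +£61M
Commercial banking system:
  Assets:      Reserves at CB +£1031M, Securities +£181M, Foreign assets −£701M
  Liabilities: Checkable deposits +£511M
Change in total bank assets = +£511 million.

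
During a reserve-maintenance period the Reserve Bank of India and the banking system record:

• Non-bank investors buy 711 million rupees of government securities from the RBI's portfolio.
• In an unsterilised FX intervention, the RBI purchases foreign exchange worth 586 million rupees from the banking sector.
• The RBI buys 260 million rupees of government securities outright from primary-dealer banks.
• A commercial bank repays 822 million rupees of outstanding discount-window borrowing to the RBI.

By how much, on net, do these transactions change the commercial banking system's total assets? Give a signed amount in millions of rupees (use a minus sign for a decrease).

-1533 million

Asset sale (to non-banks) 711 million rupees: bank balance sheets shrink → −711M.
FX purchase 586 million rupees: just an asset swap on bank balance sheets → 0.
OMO purchase (from banks) 260 million rupees: just an asset swap on bank balance sheets → 0.
Discount-window repayment 822 million rupees: bank balance sheets shrink → −822M.
Net: −711 + 0 + 0 − 822 = -1533 million.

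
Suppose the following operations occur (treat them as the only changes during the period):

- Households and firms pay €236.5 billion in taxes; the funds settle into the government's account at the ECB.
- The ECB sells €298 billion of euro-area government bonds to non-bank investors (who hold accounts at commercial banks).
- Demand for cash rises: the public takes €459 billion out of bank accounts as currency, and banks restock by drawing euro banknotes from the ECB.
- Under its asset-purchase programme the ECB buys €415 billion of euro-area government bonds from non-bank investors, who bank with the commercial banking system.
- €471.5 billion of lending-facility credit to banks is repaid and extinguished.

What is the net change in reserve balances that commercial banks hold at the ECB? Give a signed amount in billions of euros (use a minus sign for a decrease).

ECB balance sheet:
  Assets:      Securities +€117B, Loans to banks −€471.5B
  Liabilities: Bank reserves −€1050B, Currency in circulation +€459B, Government deposits +€236.5B
Commercial banking system:
  Assets:      Reserves at CB −€1050B
  Liabilities: Checkable deposits −€578.5B, Borrowings from CB −€471.5B
So the change in reserve balances that commercial banks hold at the ECB is -€1050 billion.

-€1050 billion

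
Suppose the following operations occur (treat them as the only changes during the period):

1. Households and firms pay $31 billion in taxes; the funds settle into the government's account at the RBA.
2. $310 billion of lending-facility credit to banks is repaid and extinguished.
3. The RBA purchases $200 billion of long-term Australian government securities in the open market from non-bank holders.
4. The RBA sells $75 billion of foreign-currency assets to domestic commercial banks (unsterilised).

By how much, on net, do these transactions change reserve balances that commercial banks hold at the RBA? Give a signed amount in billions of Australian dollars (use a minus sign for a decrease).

-$216 billion

Government account inflow $31 billion: funds move from bank reserves into the government account → −$31B.
Discount-window repayment $310 billion: repayment is debited from reserves → −$310B.
Asset purchase (from non-banks) $200 billion: the RBA pays by crediting reserve accounts → +$200B.
FX sale $75 billion: the buying banks pay out of their reserve balances → −$75B.
Net: −31 − 310 + 200 − 75 = -$216 billion.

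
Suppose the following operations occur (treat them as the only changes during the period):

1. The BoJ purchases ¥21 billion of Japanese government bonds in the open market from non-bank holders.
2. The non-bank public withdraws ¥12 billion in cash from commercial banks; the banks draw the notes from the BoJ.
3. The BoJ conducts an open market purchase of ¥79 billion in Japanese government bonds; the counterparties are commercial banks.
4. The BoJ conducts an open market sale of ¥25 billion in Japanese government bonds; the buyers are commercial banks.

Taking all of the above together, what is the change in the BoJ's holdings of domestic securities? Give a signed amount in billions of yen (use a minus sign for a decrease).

+¥75 billion

Asset purchase (from non-banks) ¥21 billion: securities added to the BoJ's portfolio → +¥21B.
Currency withdrawal ¥12 billion: the BoJ's securities portfolio is untouched → 0.
OMO purchase (from banks) ¥79 billion: securities added to the BoJ's portfolio → +¥79B.
OMO sale (to banks) ¥25 billion: securities removed from the BoJ's portfolio → −¥25B.
Net: 21 + 0 + 79 − 25 = +¥75 billion.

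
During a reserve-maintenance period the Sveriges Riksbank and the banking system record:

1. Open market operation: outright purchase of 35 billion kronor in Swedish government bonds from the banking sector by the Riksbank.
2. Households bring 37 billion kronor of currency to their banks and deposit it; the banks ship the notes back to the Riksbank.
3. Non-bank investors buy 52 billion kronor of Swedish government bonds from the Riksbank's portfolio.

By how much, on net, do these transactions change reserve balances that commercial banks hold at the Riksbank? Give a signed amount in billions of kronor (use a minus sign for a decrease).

Riksbank balance sheet:
  Assets:      Securities −17B
  Liabilities: Bank reserves +20B, Currency in circulation −37B
Commercial banking system:
  Assets:      Reserves at CB +20B, Securities −35B
  Liabilities: Checkable deposits −15B
So the change in reserve balances that commercial banks hold at the Riksbank is +20 billion.

+20 billion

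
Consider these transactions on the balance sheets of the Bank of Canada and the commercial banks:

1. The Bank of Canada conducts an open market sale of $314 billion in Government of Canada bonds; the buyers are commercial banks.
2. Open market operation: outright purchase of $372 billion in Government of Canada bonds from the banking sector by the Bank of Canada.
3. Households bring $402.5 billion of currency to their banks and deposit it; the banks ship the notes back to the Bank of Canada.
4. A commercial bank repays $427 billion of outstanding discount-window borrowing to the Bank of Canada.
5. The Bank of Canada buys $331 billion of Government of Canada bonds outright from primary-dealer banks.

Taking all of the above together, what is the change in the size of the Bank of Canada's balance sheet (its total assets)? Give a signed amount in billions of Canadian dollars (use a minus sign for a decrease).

Bank of Canada balance sheet:
  Assets:      Securities +$389B, Loans to banks −$427B
  Liabilities: Bank reserves +$364.5B, Currency in circulation −$402.5B
Change in total Bank of Canada assets = -$38 billion.

-$38 billion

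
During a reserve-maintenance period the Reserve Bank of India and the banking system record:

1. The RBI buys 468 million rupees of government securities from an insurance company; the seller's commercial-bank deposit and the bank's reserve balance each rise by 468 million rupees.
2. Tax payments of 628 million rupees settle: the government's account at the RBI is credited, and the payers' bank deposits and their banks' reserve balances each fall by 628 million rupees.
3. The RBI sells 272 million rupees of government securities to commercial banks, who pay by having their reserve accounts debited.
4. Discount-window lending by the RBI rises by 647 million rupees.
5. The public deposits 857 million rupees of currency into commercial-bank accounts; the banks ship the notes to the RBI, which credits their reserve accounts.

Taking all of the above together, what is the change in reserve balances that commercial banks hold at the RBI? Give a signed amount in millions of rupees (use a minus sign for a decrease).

+1072 million

RBI balance sheet:
  Assets:      Securities +196M, Loans to banks +647M
  Liabilities: Bank reserves +1072M, Currency in circulation −857M, Government deposits +628M
Commercial banking system:
  Assets:      Reserves at CB +1072M, Securities +272M
  Liabilities: Checkable deposits +697M, Borrowings from CB +647M
So the change in reserve balances that commercial banks hold at the RBI is +1072 million.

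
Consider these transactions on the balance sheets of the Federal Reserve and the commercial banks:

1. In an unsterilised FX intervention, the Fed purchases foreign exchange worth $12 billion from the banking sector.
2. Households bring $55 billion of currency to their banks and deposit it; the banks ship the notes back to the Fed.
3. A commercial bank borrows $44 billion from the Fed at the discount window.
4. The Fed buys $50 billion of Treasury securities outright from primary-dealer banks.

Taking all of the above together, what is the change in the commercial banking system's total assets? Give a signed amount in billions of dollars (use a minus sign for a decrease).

FX purchase $12 billion: just an asset swap on bank balance sheets → 0.
Currency deposit $55 billion: bank balance sheets expand → +$55B.
Discount-window loan $44 billion: bank balance sheets expand → +$44B.
OMO purchase (from banks) $50 billion: just an asset swap on bank balance sheets → 0.
Net: 0 + 55 + 44 + 0 = +$99 billion.

+$99 billion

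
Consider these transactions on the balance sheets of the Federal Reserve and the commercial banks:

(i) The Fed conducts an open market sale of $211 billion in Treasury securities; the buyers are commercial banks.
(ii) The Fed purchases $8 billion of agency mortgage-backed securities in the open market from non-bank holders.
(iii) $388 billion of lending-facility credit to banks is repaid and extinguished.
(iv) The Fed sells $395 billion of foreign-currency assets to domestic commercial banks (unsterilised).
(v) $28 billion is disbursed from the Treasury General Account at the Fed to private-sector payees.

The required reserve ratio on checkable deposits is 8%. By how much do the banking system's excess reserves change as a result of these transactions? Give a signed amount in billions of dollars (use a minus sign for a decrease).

OMO sale (to banks) $211 billion: reserves −$211B, deposits 0.
Asset purchase (from non-banks) $8 billion: reserves +$8B, deposits +$8B.
Discount-window repayment $388 billion: reserves −$388B, deposits 0.
FX sale $395 billion: reserves −$395B, deposits 0.
Government spending $28 billion: reserves +$28B, deposits +$28B.
Totals: Δreserves = −$958B, Δdeposits = +$36B.
Δrequired reserves = 8% × +$36B = +$2.88B.
Δexcess reserves = Δreserves − Δrequired = −$958B − (+$2.88B) = -$960.88 billion.

-$960.88 billion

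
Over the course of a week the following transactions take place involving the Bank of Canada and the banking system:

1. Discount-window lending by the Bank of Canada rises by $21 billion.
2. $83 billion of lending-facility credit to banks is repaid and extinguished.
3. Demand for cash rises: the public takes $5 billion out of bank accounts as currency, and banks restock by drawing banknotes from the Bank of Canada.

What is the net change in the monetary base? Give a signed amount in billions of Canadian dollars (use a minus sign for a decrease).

-$62 billion

Discount-window loan $21 billion: Bank of Canada balance sheet expands → +$21B.
Discount-window repayment $83 billion: Bank of Canada balance sheet contracts → −$83B.
Currency withdrawal $5 billion: just a shift between currency and reserves — both are base money → 0.
Net: 21 − 83 + 0 = -$62 billion.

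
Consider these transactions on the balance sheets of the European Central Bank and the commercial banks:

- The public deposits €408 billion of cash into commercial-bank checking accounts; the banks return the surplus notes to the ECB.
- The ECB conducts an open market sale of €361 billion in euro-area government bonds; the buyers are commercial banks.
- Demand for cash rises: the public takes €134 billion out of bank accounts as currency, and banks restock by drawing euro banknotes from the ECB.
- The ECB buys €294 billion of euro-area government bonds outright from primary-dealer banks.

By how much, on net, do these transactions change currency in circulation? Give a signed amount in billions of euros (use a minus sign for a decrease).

ECB balance sheet:
  Assets:      Securities −€67B
  Liabilities: Bank reserves +€207B, Currency in circulation −€274B
So the change in currency in circulation is -€274 billion.

-€274 billion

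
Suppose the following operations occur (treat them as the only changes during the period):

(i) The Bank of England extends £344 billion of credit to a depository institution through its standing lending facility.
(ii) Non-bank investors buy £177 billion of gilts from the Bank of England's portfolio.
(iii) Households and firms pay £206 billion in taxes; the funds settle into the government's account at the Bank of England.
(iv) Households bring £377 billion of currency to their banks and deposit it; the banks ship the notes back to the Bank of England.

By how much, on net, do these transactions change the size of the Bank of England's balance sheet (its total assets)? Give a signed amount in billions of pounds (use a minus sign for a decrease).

Discount-window loan £344 billion: a Bank of England asset is acquired → +£344B.
Asset sale (to non-banks) £177 billion: a Bank of England asset is shed → −£177B.
Government account inflow £206 billion: only the composition of liabilities changes → 0.
Currency deposit £377 billion: only the composition of liabilities changes → 0.
Net: 344 − 177 + 0 + 0 = +£167 billion.

+£167 billion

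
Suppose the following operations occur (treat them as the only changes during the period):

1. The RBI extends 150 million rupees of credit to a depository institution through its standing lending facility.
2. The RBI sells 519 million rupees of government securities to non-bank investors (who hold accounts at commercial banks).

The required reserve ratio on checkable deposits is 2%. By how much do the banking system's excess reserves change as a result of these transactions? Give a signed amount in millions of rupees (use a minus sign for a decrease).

-358.62 million

Discount-window loan 150 million rupees: reserves +150M, deposits 0.
Asset sale (to non-banks) 519 million rupees: reserves −519M, deposits −519M.
Totals: Δreserves = −369M, Δdeposits = −519M.
Δrequired reserves = 2% × −519M = −10.38M.
Δexcess reserves = Δreserves − Δrequired = −369M − (−10.38M) = -358.62 million.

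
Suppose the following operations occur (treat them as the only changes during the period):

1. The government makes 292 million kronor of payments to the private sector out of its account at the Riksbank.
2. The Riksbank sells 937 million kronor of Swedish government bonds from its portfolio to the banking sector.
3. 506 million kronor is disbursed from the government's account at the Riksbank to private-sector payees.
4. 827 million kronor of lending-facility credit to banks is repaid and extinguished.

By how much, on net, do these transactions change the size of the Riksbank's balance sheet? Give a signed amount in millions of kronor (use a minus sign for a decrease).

-1764 million

Government spending 292 million kronor: only the composition of liabilities changes → 0.
OMO sale (to banks) 937 million kronor: a Riksbank asset is shed → −937M.
Government spending 506 million kronor: only the composition of liabilities changes → 0.
Discount-window repayment 827 million kronor: a Riksbank asset is shed → −827M.
Net: 0 − 937 + 0 − 827 = -1764 million.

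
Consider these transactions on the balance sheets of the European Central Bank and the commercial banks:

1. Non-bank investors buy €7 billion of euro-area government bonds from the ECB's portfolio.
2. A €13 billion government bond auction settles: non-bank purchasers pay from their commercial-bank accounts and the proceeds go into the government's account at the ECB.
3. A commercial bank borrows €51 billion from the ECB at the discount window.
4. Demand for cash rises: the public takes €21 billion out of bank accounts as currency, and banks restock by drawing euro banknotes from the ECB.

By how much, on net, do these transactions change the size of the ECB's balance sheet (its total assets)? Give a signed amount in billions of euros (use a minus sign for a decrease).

ECB balance sheet:
  Assets:      Securities −€7B, Loans to banks +€51B
  Liabilities: Bank reserves +€10B, Currency in circulation +€21B, Government deposits +€13B
Change in total ECB assets = +€44 billion.

+€44 billion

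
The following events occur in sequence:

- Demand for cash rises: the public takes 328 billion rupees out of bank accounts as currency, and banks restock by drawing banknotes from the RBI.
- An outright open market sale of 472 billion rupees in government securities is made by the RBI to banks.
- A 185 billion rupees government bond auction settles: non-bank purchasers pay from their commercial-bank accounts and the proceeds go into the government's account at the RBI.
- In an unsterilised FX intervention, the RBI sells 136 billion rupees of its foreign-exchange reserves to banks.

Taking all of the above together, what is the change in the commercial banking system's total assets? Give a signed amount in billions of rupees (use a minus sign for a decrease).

Currency withdrawal 328 billion rupees: bank balance sheets shrink → −328B.
OMO sale (to banks) 472 billion rupees: just an asset swap on bank balance sheets → 0.
Government account inflow 185 billion rupees: bank balance sheets shrink → −185B.
FX sale 136 billion rupees: just an asset swap on bank balance sheets → 0.
Net: −328 + 0 − 185 + 0 = -513 billion.

-513 billion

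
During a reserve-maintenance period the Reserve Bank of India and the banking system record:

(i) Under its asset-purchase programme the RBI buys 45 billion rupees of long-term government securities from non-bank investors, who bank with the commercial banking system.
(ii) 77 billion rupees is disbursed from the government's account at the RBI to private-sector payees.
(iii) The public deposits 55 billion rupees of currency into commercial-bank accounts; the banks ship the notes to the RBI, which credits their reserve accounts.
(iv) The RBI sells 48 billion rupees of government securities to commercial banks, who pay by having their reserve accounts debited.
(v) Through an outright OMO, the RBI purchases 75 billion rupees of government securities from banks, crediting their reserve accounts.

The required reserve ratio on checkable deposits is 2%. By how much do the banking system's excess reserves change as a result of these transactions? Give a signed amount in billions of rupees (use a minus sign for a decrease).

+200.46 billion

Asset purchase (from non-banks) 45 billion rupees: reserves +45B, deposits +45B.
Government spending 77 billion rupees: reserves +77B, deposits +77B.
Currency deposit 55 billion rupees: reserves +55B, deposits +55B.
OMO sale (to banks) 48 billion rupees: reserves −48B, deposits 0.
OMO purchase (from banks) 75 billion rupees: reserves +75B, deposits 0.
Totals: Δreserves = +204B, Δdeposits = +177B.
Δrequired reserves = 2% × +177B = +3.54B.
Δexcess reserves = Δreserves − Δrequired = +204B − (+3.54B) = +200.46 billion.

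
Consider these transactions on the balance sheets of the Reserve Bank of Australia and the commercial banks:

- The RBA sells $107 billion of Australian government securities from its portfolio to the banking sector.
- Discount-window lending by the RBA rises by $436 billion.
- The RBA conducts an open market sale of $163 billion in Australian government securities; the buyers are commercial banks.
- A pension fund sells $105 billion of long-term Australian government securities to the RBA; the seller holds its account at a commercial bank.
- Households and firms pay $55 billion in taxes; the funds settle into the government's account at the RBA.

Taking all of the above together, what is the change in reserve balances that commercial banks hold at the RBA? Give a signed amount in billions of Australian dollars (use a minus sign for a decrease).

+$216 billion

OMO sale (to banks) $107 billion: the buying banks pay out of their reserve balances → −$107B.
Discount-window loan $436 billion: the loan is credited to the bank's reserve account → +$436B.
OMO sale (to banks) $163 billion: the buying banks pay out of their reserve balances → −$163B.
Asset purchase (from non-banks) $105 billion: the RBA pays by crediting reserve accounts → +$105B.
Government account inflow $55 billion: funds move from bank reserves into the government account → −$55B.
Net: −107 + 436 − 163 + 105 − 55 = +$216 billion.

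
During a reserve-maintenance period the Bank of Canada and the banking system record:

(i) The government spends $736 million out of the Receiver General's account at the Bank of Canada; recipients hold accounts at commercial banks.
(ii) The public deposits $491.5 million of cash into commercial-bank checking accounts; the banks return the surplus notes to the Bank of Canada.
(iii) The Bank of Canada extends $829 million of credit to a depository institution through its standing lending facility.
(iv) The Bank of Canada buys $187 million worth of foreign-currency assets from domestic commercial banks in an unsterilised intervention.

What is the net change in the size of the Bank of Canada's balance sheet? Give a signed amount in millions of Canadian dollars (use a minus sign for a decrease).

+$1016 million

Bank of Canada balance sheet:
  Assets:      Loans to banks +$829M, Foreign assets +$187M
  Liabilities: Bank reserves +$2243.5M, Currency in circulation −$491.5M, Government deposits −$736M
Commercial banking system:
  Assets:      Reserves at CB +$2243.5M, Foreign assets −$187M
  Liabilities: Checkable deposits +$1227.5M, Borrowings from CB +$829M
Change in total Bank of Canada assets = +$1016 million.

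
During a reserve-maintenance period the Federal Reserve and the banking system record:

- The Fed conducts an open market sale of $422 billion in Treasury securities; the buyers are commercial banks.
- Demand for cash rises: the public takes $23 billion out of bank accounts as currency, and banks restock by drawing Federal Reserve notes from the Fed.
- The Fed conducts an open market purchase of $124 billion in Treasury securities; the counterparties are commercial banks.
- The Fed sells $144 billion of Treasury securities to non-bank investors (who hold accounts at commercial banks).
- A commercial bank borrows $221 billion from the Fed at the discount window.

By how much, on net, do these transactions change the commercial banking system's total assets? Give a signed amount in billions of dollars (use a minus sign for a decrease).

+$54 billion

Fed balance sheet:
  Assets:      Securities −$442B, Loans to banks +$221B
  Liabilities: Bank reserves −$244B, Currency in circulation +$23B
Commercial banking system:
  Assets:      Reserves at CB −$244B, Securities +$298B
  Liabilities: Checkable deposits −$167B, Borrowings from CB +$221B
Change in total bank assets = +$54 billion.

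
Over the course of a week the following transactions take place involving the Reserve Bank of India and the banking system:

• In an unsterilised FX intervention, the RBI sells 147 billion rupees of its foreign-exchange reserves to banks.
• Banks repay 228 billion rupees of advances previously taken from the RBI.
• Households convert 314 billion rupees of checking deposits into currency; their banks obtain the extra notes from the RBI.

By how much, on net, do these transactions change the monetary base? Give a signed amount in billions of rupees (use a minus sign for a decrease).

-375 billion

RBI balance sheet:
  Assets:      Loans to banks −228B, Foreign assets −147B
  Liabilities: Bank reserves −689B, Currency in circulation +314B
Monetary base = currency + reserves: +314B + (−689B) = -375 billion.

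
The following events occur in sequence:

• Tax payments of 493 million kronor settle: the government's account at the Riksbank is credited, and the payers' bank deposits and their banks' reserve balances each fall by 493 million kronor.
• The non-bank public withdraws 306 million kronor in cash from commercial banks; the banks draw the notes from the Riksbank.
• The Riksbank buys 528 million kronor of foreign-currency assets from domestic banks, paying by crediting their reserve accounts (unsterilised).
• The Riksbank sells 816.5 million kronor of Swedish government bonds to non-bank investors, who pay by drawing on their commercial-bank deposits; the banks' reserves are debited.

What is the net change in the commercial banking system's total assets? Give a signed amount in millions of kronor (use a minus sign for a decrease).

-1615.5 million

Riksbank balance sheet:
  Assets:      Securities −816.5M, Foreign assets +528M
  Liabilities: Bank reserves −1087.5M, Currency in circulation +306M, Government deposits +493M
Commercial banking system:
  Assets:      Reserves at CB −1087.5M, Foreign assets −528M
  Liabilities: Checkable deposits −1615.5M
Change in total bank assets = -1615.5 million.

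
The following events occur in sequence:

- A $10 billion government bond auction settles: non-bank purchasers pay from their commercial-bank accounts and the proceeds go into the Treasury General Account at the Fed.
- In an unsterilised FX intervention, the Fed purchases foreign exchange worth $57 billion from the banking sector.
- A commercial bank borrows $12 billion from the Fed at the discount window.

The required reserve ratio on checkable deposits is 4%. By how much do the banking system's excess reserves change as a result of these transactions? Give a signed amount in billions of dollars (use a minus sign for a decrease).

Government account inflow $10 billion: reserves −$10B, deposits −$10B.
FX purchase $57 billion: reserves +$57B, deposits 0.
Discount-window loan $12 billion: reserves +$12B, deposits 0.
Totals: Δreserves = +$59B, Δdeposits = −$10B.
Δrequired reserves = 4% × −$10B = −$0.4B.
Δexcess reserves = Δreserves − Δrequired = +$59B − (−$0.4B) = +$59.4 billion.

+$59.4 billion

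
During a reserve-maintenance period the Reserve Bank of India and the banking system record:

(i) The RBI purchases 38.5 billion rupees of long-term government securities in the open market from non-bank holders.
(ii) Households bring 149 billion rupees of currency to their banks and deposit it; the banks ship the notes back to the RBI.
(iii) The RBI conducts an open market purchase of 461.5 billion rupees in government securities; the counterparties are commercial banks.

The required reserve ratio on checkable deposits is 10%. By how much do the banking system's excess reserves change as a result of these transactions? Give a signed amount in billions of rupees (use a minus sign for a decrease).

Asset purchase (from non-banks) 38.5 billion rupees: reserves +38.5B, deposits +38.5B.
Currency deposit 149 billion rupees: reserves +149B, deposits +149B.
OMO purchase (from banks) 461.5 billion rupees: reserves +461.5B, deposits 0.
Totals: Δreserves = +649B, Δdeposits = +187.5B.
Δrequired reserves = 10% × +187.5B = +18.75B.
Δexcess reserves = Δreserves − Δrequired = +649B − (+18.75B) = +630.25 billion.

+630.25 billion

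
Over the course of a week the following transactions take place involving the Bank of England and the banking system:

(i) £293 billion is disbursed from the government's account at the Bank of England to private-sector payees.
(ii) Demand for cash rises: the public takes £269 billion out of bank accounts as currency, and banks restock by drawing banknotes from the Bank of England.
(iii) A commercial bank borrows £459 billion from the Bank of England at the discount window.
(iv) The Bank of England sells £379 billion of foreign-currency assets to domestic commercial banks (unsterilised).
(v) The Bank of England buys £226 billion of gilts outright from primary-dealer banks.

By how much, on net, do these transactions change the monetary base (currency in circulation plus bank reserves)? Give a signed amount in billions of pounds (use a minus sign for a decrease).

Bank of England balance sheet:
  Assets:      Securities +£226B, Loans to banks +£459B, Foreign assets −£379B
  Liabilities: Bank reserves +£330B, Currency in circulation +£269B, Government deposits −£293B
Monetary base = currency + reserves: +£269B + (+£330B) = +£599 billion.

+£599 billion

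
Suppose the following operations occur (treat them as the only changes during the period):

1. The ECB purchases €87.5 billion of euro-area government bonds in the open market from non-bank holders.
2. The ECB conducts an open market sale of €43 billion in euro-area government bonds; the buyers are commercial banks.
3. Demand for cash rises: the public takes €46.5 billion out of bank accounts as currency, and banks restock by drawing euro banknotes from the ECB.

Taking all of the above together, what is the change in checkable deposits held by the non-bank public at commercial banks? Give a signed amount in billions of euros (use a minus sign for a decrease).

+€41 billion

Asset purchase (from non-banks) €87.5 billion: non-bank counterparties' bank balances rise → +€87.5B.
OMO sale (to banks) €43 billion: the counterparty is a bank, so public deposits are unchanged → 0.
Currency withdrawal €46.5 billion: non-bank counterparties' bank balances fall → −€46.5B.
Net: 87.5 + 0 − 46.5 = +€41 billion.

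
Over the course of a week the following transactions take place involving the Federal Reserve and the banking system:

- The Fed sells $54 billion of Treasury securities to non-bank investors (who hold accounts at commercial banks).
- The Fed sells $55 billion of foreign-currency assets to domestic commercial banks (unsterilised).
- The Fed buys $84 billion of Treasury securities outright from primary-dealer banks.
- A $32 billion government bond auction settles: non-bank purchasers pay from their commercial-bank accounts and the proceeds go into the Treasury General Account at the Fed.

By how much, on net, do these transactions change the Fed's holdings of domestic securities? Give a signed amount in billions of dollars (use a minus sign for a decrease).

Asset sale (to non-banks) $54 billion: securities removed from the Fed's portfolio → −$54B.
FX sale $55 billion: the Fed's securities portfolio is untouched → 0.
OMO purchase (from banks) $84 billion: securities added to the Fed's portfolio → +$84B.
Government account inflow $32 billion: the Fed's securities portfolio is untouched → 0.
Net: −54 + 0 + 84 + 0 = +$30 billion.

+$30 billion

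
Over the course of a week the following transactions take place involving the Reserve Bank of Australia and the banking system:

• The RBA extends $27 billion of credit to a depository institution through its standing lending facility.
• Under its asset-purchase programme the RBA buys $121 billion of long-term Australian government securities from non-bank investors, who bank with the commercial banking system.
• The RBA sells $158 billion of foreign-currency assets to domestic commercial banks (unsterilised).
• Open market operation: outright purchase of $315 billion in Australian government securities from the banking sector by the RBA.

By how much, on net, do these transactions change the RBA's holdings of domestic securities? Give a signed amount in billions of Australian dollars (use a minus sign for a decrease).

Discount-window loan $27 billion: the RBA's securities portfolio is untouched → 0.
Asset purchase (from non-banks) $121 billion: securities added to the RBA's portfolio → +$121B.
FX sale $158 billion: the RBA's securities portfolio is untouched → 0.
OMO purchase (from banks) $315 billion: securities added to the RBA's portfolio → +$315B.
Net: 0 + 121 + 0 + 315 = +$436 billion.

+$436 billion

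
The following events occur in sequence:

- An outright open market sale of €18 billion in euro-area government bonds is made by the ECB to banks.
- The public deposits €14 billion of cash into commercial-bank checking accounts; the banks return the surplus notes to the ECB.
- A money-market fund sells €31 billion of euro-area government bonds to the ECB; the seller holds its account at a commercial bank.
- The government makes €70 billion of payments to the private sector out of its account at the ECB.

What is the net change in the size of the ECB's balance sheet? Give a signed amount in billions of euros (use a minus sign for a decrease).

+€13 billion

OMO sale (to banks) €18 billion: an ECB asset is shed → −€18B.
Currency deposit €14 billion: only the composition of liabilities changes → 0.
Asset purchase (from non-banks) €31 billion: an ECB asset is acquired → +€31B.
Government spending €70 billion: only the composition of liabilities changes → 0.
Net: −18 + 0 + 31 + 0 = +€13 billion.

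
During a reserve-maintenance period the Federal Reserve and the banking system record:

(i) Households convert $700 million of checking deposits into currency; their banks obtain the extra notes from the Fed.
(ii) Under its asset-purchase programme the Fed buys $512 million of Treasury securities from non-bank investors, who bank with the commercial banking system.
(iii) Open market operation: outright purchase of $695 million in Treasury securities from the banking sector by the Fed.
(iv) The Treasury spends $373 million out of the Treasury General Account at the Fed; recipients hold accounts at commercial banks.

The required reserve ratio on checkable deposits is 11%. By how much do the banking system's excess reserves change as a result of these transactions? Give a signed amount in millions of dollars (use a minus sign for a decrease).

+$859.65 million

Currency withdrawal $700 million: reserves −$700M, deposits −$700M.
Asset purchase (from non-banks) $512 million: reserves +$512M, deposits +$512M.
OMO purchase (from banks) $695 million: reserves +$695M, deposits 0.
Government spending $373 million: reserves +$373M, deposits +$373M.
Totals: Δreserves = +$880M, Δdeposits = +$185M.
Δrequired reserves = 11% × +$185M = +$20.35M.
Δexcess reserves = Δreserves − Δrequired = +$880M − (+$20.35M) = +$859.65 million.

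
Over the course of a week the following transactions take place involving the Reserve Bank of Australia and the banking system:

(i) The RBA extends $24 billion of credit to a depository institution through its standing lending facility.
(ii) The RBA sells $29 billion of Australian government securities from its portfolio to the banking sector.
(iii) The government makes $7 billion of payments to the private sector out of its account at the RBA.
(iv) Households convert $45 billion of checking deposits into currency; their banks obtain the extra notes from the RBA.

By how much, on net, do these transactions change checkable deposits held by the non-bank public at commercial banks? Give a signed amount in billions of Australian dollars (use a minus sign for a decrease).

-$38 billion

Discount-window loan $24 billion: the counterparty is a bank, so public deposits are unchanged → 0.
OMO sale (to banks) $29 billion: the counterparty is a bank, so public deposits are unchanged → 0.
Government spending $7 billion: non-bank counterparties' bank balances rise → +$7B.
Currency withdrawal $45 billion: non-bank counterparties' bank balances fall → −$45B.
Net: 0 + 0 + 7 − 45 = -$38 billion.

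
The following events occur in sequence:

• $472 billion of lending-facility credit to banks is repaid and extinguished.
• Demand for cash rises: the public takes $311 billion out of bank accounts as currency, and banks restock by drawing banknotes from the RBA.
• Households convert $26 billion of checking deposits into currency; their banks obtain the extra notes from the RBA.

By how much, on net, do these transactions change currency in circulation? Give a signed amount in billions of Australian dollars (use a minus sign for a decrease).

+$337 billion

RBA balance sheet:
  Assets:      Loans to banks −$472B
  Liabilities: Bank reserves −$809B, Currency in circulation +$337B
So the change in currency in circulation is +$337 billion.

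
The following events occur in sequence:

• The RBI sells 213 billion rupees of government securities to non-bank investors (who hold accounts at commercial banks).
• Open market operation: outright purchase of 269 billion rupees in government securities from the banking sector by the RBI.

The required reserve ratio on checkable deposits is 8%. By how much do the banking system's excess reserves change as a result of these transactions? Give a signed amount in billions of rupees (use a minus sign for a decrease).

+73.04 billion

Asset sale (to non-banks) 213 billion rupees: reserves −213B, deposits −213B.
OMO purchase (from banks) 269 billion rupees: reserves +269B, deposits 0.
Totals: Δreserves = +56B, Δdeposits = −213B.
Δrequired reserves = 8% × −213B = −17.04B.
Δexcess reserves = Δreserves − Δrequired = +56B − (−17.04B) = +73.04 billion.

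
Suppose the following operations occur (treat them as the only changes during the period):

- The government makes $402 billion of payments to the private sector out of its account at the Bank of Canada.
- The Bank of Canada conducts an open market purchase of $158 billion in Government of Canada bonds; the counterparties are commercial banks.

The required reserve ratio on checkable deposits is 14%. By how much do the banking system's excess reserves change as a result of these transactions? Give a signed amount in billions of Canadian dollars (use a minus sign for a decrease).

Government spending $402 billion: reserves +$402B, deposits +$402B.
OMO purchase (from banks) $158 billion: reserves +$158B, deposits 0.
Totals: Δreserves = +$560B, Δdeposits = +$402B.
Δrequired reserves = 14% × +$402B = +$56.28B.
Δexcess reserves = Δreserves − Δrequired = +$560B − (+$56.28B) = +$503.72 billion.

+$503.72 billion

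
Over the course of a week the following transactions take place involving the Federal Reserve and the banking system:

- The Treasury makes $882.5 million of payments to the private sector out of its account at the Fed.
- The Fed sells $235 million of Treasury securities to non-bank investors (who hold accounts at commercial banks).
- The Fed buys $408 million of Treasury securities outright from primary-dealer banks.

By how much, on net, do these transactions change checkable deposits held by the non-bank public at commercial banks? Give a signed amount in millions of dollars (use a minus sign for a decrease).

Fed balance sheet:
  Assets:      Securities +$173M
  Liabilities: Bank reserves +$1055.5M, Government deposits −$882.5M
Commercial banking system:
  Assets:      Reserves at CB +$1055.5M, Securities −$408M
  Liabilities: Checkable deposits +$647.5M
So the change in checkable deposits held by the non-bank public at commercial banks is +$647.5 million.

+$647.5 million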